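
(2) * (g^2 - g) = 2*g^2 - 2*g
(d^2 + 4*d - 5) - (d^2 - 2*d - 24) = 6*d + 19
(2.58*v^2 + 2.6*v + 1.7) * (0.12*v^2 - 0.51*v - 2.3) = 0.3096*v^4 - 1.0038*v^3 - 7.056*v^2 - 6.847*v - 3.91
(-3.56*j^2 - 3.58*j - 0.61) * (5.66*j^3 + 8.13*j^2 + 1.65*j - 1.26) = -20.1496*j^5 - 49.2056*j^4 - 38.432*j^3 - 6.3807*j^2 + 3.5043*j + 0.7686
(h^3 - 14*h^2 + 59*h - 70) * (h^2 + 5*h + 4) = h^5 - 9*h^4 - 7*h^3 + 169*h^2 - 114*h - 280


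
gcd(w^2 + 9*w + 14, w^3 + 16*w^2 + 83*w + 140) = w + 7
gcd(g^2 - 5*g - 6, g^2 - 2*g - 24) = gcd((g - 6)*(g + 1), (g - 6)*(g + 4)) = g - 6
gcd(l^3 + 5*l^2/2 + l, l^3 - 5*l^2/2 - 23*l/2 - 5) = l^2 + 5*l/2 + 1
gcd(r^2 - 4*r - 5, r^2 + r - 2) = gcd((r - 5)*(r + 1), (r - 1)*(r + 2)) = 1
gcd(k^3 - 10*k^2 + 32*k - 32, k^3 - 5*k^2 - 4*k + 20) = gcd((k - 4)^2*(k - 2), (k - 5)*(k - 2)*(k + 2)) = k - 2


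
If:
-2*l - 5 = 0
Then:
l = -5/2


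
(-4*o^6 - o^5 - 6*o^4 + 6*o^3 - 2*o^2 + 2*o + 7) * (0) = 0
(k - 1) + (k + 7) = 2*k + 6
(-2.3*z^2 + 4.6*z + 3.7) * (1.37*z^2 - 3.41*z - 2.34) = -3.151*z^4 + 14.145*z^3 - 5.235*z^2 - 23.381*z - 8.658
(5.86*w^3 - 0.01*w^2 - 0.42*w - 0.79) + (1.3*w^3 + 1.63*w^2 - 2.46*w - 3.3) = 7.16*w^3 + 1.62*w^2 - 2.88*w - 4.09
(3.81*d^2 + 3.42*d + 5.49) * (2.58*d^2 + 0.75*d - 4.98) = 9.8298*d^4 + 11.6811*d^3 - 2.2446*d^2 - 12.9141*d - 27.3402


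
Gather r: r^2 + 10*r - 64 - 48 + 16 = r^2 + 10*r - 96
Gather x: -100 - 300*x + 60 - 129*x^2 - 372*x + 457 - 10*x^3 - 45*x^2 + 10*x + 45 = -10*x^3 - 174*x^2 - 662*x + 462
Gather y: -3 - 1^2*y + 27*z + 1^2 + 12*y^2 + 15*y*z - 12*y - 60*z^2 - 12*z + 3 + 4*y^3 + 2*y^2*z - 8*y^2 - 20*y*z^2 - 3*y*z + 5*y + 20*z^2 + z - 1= 4*y^3 + y^2*(2*z + 4) + y*(-20*z^2 + 12*z - 8) - 40*z^2 + 16*z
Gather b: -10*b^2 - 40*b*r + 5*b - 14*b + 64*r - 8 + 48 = -10*b^2 + b*(-40*r - 9) + 64*r + 40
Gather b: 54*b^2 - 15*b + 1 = 54*b^2 - 15*b + 1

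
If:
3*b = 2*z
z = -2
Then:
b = -4/3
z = -2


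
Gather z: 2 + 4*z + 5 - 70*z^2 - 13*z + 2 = -70*z^2 - 9*z + 9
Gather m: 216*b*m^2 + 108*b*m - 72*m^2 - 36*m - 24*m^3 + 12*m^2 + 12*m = -24*m^3 + m^2*(216*b - 60) + m*(108*b - 24)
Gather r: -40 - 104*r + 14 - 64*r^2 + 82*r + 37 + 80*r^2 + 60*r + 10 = 16*r^2 + 38*r + 21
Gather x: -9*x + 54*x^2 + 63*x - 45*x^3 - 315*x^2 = -45*x^3 - 261*x^2 + 54*x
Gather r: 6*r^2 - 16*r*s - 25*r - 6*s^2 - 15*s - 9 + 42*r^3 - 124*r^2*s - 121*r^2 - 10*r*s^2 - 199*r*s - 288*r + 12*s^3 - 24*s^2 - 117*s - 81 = 42*r^3 + r^2*(-124*s - 115) + r*(-10*s^2 - 215*s - 313) + 12*s^3 - 30*s^2 - 132*s - 90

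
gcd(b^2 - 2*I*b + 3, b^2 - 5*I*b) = 1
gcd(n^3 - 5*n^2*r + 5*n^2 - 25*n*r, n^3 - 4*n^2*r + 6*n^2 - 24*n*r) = n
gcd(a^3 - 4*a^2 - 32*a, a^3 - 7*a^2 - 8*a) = a^2 - 8*a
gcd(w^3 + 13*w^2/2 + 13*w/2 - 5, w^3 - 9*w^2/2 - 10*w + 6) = w^2 + 3*w/2 - 1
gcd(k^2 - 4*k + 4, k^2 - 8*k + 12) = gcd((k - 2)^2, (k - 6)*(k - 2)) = k - 2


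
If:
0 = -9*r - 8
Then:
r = -8/9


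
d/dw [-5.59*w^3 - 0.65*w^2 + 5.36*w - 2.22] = -16.77*w^2 - 1.3*w + 5.36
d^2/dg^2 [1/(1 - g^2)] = 2*(-3*g^2 - 1)/(g^2 - 1)^3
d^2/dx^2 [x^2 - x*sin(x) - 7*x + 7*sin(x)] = x*sin(x) - 7*sin(x) - 2*cos(x) + 2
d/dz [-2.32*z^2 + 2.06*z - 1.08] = 2.06 - 4.64*z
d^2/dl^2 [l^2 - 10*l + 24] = 2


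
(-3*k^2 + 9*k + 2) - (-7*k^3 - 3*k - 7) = 7*k^3 - 3*k^2 + 12*k + 9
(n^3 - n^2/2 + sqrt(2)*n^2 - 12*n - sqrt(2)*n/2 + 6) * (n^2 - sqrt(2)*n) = n^5 - n^4/2 - 14*n^3 + 7*n^2 + 12*sqrt(2)*n^2 - 6*sqrt(2)*n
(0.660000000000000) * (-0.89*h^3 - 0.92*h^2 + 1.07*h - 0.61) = -0.5874*h^3 - 0.6072*h^2 + 0.7062*h - 0.4026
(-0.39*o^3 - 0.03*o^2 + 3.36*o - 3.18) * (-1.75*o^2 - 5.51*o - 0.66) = 0.6825*o^5 + 2.2014*o^4 - 5.4573*o^3 - 12.9288*o^2 + 15.3042*o + 2.0988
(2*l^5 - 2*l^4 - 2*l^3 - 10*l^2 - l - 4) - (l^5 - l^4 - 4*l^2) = l^5 - l^4 - 2*l^3 - 6*l^2 - l - 4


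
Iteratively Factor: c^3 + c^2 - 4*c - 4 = (c + 2)*(c^2 - c - 2) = (c - 2)*(c + 2)*(c + 1)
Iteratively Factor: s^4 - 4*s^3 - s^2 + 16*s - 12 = (s - 3)*(s^3 - s^2 - 4*s + 4) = (s - 3)*(s - 2)*(s^2 + s - 2) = (s - 3)*(s - 2)*(s - 1)*(s + 2)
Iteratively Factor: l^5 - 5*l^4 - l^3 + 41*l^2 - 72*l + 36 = (l - 3)*(l^4 - 2*l^3 - 7*l^2 + 20*l - 12) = (l - 3)*(l - 1)*(l^3 - l^2 - 8*l + 12) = (l - 3)*(l - 2)*(l - 1)*(l^2 + l - 6) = (l - 3)*(l - 2)^2*(l - 1)*(l + 3)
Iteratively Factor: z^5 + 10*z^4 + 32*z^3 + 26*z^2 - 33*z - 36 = (z + 4)*(z^4 + 6*z^3 + 8*z^2 - 6*z - 9) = (z + 1)*(z + 4)*(z^3 + 5*z^2 + 3*z - 9) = (z - 1)*(z + 1)*(z + 4)*(z^2 + 6*z + 9) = (z - 1)*(z + 1)*(z + 3)*(z + 4)*(z + 3)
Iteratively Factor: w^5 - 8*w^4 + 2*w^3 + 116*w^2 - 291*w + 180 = (w - 3)*(w^4 - 5*w^3 - 13*w^2 + 77*w - 60) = (w - 3)^2*(w^3 - 2*w^2 - 19*w + 20) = (w - 5)*(w - 3)^2*(w^2 + 3*w - 4) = (w - 5)*(w - 3)^2*(w + 4)*(w - 1)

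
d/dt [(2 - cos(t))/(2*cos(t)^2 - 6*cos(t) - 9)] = (8*cos(t) - cos(2*t) - 22)*sin(t)/(6*cos(t) - cos(2*t) + 8)^2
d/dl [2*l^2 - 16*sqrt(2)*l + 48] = 4*l - 16*sqrt(2)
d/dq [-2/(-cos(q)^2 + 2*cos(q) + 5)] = 4*(cos(q) - 1)*sin(q)/(sin(q)^2 + 2*cos(q) + 4)^2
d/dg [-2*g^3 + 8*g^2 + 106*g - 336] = -6*g^2 + 16*g + 106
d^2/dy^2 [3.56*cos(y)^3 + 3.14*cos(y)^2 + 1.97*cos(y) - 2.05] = -32.04*cos(y)^3 - 12.56*cos(y)^2 + 19.39*cos(y) + 6.28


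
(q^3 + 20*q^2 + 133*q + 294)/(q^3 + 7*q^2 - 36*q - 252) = (q + 7)/(q - 6)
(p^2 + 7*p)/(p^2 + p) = (p + 7)/(p + 1)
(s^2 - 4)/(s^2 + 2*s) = (s - 2)/s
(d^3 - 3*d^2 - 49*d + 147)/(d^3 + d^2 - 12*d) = (d^2 - 49)/(d*(d + 4))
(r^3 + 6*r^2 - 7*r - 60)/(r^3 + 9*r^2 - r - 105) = (r + 4)/(r + 7)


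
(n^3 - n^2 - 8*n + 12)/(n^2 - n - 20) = (-n^3 + n^2 + 8*n - 12)/(-n^2 + n + 20)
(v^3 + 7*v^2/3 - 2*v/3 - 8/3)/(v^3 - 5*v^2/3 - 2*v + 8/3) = (v + 2)/(v - 2)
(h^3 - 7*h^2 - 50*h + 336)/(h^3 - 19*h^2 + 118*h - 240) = (h + 7)/(h - 5)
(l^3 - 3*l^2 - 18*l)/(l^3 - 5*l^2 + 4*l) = (l^2 - 3*l - 18)/(l^2 - 5*l + 4)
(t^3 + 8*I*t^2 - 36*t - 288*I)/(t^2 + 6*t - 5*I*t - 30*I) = (t^2 + t*(-6 + 8*I) - 48*I)/(t - 5*I)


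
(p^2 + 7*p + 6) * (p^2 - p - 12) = p^4 + 6*p^3 - 13*p^2 - 90*p - 72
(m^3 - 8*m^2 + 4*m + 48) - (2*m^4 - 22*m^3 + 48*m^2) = -2*m^4 + 23*m^3 - 56*m^2 + 4*m + 48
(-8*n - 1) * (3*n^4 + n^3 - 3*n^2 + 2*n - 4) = -24*n^5 - 11*n^4 + 23*n^3 - 13*n^2 + 30*n + 4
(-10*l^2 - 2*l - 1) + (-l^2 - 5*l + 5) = -11*l^2 - 7*l + 4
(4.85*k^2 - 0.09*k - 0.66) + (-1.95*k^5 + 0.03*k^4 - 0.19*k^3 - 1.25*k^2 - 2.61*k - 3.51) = -1.95*k^5 + 0.03*k^4 - 0.19*k^3 + 3.6*k^2 - 2.7*k - 4.17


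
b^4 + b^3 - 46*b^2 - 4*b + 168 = (b - 6)*(b - 2)*(b + 2)*(b + 7)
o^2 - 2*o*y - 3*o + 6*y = (o - 3)*(o - 2*y)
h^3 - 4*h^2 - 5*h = h*(h - 5)*(h + 1)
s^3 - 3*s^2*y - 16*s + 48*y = (s - 4)*(s + 4)*(s - 3*y)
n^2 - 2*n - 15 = (n - 5)*(n + 3)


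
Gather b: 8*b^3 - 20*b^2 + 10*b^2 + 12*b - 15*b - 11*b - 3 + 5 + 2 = 8*b^3 - 10*b^2 - 14*b + 4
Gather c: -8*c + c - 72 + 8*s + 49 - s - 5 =-7*c + 7*s - 28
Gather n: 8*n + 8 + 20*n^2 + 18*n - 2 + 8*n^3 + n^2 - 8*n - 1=8*n^3 + 21*n^2 + 18*n + 5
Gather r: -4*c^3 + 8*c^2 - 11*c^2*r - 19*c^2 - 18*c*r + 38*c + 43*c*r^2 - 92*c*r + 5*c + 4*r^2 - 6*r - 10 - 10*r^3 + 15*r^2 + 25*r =-4*c^3 - 11*c^2 + 43*c - 10*r^3 + r^2*(43*c + 19) + r*(-11*c^2 - 110*c + 19) - 10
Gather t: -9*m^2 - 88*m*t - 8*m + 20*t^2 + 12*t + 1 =-9*m^2 - 8*m + 20*t^2 + t*(12 - 88*m) + 1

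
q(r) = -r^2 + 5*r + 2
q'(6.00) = -7.00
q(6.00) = -4.00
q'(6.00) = -7.00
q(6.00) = -4.00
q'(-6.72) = 18.44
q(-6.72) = -76.76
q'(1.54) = 1.92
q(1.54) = 7.33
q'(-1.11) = 7.22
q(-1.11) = -4.78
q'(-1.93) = 8.86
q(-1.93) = -11.37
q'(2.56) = -0.12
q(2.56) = 8.25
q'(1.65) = 1.70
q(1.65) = 7.53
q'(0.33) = 4.34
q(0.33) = 3.54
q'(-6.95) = 18.90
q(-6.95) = -81.05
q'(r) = 5 - 2*r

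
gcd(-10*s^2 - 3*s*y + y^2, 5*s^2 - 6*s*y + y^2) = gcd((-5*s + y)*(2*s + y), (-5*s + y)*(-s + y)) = -5*s + y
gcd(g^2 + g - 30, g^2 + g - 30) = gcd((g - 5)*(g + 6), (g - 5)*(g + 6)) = g^2 + g - 30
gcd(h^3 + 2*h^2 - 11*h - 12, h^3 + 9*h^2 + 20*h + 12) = h + 1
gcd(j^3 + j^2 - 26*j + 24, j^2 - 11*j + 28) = j - 4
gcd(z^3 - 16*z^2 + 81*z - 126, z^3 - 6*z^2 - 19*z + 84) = z^2 - 10*z + 21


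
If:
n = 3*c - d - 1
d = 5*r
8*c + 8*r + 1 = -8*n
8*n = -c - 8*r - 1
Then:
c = 0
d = -35/32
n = 3/32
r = -7/32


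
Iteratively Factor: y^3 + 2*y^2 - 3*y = (y + 3)*(y^2 - y) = (y - 1)*(y + 3)*(y)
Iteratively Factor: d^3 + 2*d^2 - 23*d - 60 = (d + 4)*(d^2 - 2*d - 15) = (d + 3)*(d + 4)*(d - 5)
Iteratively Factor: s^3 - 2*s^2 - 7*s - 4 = (s + 1)*(s^2 - 3*s - 4) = (s - 4)*(s + 1)*(s + 1)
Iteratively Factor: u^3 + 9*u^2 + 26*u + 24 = (u + 4)*(u^2 + 5*u + 6) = (u + 3)*(u + 4)*(u + 2)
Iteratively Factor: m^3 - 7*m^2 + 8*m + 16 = (m + 1)*(m^2 - 8*m + 16) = (m - 4)*(m + 1)*(m - 4)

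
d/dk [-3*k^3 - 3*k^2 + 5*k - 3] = -9*k^2 - 6*k + 5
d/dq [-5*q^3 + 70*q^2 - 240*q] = -15*q^2 + 140*q - 240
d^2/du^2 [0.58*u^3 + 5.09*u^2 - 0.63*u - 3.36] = 3.48*u + 10.18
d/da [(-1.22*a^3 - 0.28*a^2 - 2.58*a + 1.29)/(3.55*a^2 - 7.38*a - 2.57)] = (-4.331*a^4 + 18.0072*a^3 + 20.6316*a^2 - 7.7198*a + 16.1508)/(12.6025*a^4 - 52.398*a^3 + 36.2174*a^2 + 37.9332*a + 6.6049)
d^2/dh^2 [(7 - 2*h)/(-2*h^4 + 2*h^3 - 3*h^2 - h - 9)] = 2*((2*h - 7)*(8*h^3 - 6*h^2 + 6*h + 1)^2 + (-16*h^3 + 12*h^2 - 12*h - 3*(2*h - 7)*(4*h^2 - 2*h + 1) - 2)*(2*h^4 - 2*h^3 + 3*h^2 + h + 9))/(2*h^4 - 2*h^3 + 3*h^2 + h + 9)^3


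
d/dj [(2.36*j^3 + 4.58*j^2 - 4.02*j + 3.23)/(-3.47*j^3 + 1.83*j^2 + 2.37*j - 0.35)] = (-3.5527136788005e-15*j^5 + 20.2114*j^4 - 16.7124*j^3 + 49.3575*j^2 - 15.0278*j - 6.2481)/(12.0409*j^6 - 12.7002*j^5 - 13.0989*j^4 + 11.1032*j^3 + 4.3359*j^2 - 1.659*j + 0.1225)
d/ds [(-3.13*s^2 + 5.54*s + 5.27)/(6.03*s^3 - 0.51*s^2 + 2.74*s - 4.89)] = (18.8739*s^4 - 66.8124*s^3 - 101.0851*s^2 + 35.9868*s - 41.5304)/(36.3609*s^6 - 6.1506*s^5 + 33.3045*s^4 - 61.7682*s^3 + 12.4954*s^2 - 26.7972*s + 23.9121)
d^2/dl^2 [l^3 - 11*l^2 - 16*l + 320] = 6*l - 22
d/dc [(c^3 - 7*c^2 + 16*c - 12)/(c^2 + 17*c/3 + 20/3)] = 3*(3*c^4 + 34*c^3 - 107*c^2 - 208*c + 524)/(9*c^4 + 102*c^3 + 409*c^2 + 680*c + 400)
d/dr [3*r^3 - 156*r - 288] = 9*r^2 - 156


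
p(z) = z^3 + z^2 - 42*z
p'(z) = 3*z^2 + 2*z - 42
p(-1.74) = 70.84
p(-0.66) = 27.87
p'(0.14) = -41.66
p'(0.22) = -41.41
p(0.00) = 0.00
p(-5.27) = 102.75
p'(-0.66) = -42.01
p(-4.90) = 112.16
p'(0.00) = -42.00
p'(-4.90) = 20.23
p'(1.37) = -33.63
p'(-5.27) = 30.78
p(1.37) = -53.09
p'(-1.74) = -36.40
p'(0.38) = -40.81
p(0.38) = -15.76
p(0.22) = -9.18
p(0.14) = -5.86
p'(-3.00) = -21.00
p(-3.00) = 108.00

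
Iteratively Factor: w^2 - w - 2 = (w - 2)*(w + 1)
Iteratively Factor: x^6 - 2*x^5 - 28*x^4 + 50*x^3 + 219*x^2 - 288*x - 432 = (x - 3)*(x^5 + x^4 - 25*x^3 - 25*x^2 + 144*x + 144) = (x - 3)*(x + 1)*(x^4 - 25*x^2 + 144) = (x - 3)^2*(x + 1)*(x^3 + 3*x^2 - 16*x - 48) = (x - 3)^2*(x + 1)*(x + 3)*(x^2 - 16) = (x - 3)^2*(x + 1)*(x + 3)*(x + 4)*(x - 4)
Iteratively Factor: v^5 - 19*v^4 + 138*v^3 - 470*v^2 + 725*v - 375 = (v - 5)*(v^4 - 14*v^3 + 68*v^2 - 130*v + 75) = (v - 5)^2*(v^3 - 9*v^2 + 23*v - 15) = (v - 5)^2*(v - 1)*(v^2 - 8*v + 15) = (v - 5)^3*(v - 1)*(v - 3)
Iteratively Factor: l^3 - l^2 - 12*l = (l - 4)*(l^2 + 3*l) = l*(l - 4)*(l + 3)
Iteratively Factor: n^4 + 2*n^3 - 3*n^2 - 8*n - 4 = (n + 1)*(n^3 + n^2 - 4*n - 4) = (n + 1)*(n + 2)*(n^2 - n - 2) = (n + 1)^2*(n + 2)*(n - 2)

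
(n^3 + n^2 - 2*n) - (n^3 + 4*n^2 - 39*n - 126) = -3*n^2 + 37*n + 126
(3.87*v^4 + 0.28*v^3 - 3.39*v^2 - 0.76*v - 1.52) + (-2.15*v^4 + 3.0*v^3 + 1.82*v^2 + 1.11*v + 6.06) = 1.72*v^4 + 3.28*v^3 - 1.57*v^2 + 0.35*v + 4.54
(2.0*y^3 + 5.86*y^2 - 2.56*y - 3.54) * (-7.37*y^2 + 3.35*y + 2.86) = -14.74*y^5 - 36.4882*y^4 + 44.2182*y^3 + 34.2734*y^2 - 19.1806*y - 10.1244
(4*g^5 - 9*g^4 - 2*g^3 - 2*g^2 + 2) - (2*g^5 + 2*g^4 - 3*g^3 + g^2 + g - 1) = 2*g^5 - 11*g^4 + g^3 - 3*g^2 - g + 3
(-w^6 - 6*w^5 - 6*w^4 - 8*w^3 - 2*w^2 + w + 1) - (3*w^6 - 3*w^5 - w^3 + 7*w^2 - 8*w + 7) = -4*w^6 - 3*w^5 - 6*w^4 - 7*w^3 - 9*w^2 + 9*w - 6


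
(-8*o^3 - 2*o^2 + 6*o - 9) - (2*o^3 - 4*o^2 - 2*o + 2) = -10*o^3 + 2*o^2 + 8*o - 11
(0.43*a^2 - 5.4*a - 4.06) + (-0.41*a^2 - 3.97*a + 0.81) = 0.02*a^2 - 9.37*a - 3.25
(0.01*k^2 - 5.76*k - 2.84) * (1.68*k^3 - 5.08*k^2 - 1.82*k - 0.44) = 0.0168*k^5 - 9.7276*k^4 + 24.4714*k^3 + 24.906*k^2 + 7.7032*k + 1.2496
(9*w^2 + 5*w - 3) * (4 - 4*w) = -36*w^3 + 16*w^2 + 32*w - 12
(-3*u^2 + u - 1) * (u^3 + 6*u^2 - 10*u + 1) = -3*u^5 - 17*u^4 + 35*u^3 - 19*u^2 + 11*u - 1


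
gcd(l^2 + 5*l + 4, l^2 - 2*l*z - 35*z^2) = 1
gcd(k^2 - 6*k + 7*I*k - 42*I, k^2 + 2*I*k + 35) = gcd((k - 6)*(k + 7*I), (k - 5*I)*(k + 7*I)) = k + 7*I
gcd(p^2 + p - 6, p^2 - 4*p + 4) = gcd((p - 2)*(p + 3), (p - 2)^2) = p - 2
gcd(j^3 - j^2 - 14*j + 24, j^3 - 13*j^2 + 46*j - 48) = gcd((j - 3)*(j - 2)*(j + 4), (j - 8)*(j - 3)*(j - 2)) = j^2 - 5*j + 6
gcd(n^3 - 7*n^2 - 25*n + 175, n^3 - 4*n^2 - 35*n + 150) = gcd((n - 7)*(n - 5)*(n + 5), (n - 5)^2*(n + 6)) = n - 5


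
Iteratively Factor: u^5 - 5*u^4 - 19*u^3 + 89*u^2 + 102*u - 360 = (u + 3)*(u^4 - 8*u^3 + 5*u^2 + 74*u - 120) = (u + 3)^2*(u^3 - 11*u^2 + 38*u - 40) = (u - 4)*(u + 3)^2*(u^2 - 7*u + 10) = (u - 5)*(u - 4)*(u + 3)^2*(u - 2)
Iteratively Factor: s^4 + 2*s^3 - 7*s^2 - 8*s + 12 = (s + 2)*(s^3 - 7*s + 6) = (s + 2)*(s + 3)*(s^2 - 3*s + 2) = (s - 1)*(s + 2)*(s + 3)*(s - 2)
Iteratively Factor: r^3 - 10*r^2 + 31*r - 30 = (r - 2)*(r^2 - 8*r + 15) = (r - 3)*(r - 2)*(r - 5)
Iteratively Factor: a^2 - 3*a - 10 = (a + 2)*(a - 5)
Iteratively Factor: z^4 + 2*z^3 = (z + 2)*(z^3) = z*(z + 2)*(z^2) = z^2*(z + 2)*(z)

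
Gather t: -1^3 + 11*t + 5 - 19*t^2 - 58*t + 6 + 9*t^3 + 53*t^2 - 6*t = 9*t^3 + 34*t^2 - 53*t + 10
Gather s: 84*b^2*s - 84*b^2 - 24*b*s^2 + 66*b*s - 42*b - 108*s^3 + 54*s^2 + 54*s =-84*b^2 - 42*b - 108*s^3 + s^2*(54 - 24*b) + s*(84*b^2 + 66*b + 54)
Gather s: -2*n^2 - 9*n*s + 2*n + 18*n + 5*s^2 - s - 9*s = -2*n^2 + 20*n + 5*s^2 + s*(-9*n - 10)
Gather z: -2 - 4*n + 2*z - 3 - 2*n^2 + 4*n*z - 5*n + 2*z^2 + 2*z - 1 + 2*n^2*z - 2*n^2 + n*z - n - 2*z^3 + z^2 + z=-4*n^2 - 10*n - 2*z^3 + 3*z^2 + z*(2*n^2 + 5*n + 5) - 6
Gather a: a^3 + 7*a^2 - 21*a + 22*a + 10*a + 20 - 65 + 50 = a^3 + 7*a^2 + 11*a + 5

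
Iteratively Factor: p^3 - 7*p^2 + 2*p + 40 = (p - 5)*(p^2 - 2*p - 8) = (p - 5)*(p - 4)*(p + 2)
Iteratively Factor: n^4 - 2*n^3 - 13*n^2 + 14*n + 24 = (n + 3)*(n^3 - 5*n^2 + 2*n + 8) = (n - 4)*(n + 3)*(n^2 - n - 2) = (n - 4)*(n - 2)*(n + 3)*(n + 1)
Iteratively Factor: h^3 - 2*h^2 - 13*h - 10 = (h + 1)*(h^2 - 3*h - 10) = (h - 5)*(h + 1)*(h + 2)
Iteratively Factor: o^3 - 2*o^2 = (o - 2)*(o^2) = o*(o - 2)*(o)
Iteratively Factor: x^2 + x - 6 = (x - 2)*(x + 3)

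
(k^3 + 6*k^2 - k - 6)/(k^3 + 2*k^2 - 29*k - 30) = (k - 1)/(k - 5)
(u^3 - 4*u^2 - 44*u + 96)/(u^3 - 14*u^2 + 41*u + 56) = (u^2 + 4*u - 12)/(u^2 - 6*u - 7)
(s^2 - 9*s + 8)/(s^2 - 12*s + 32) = (s - 1)/(s - 4)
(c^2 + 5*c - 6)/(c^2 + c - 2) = (c + 6)/(c + 2)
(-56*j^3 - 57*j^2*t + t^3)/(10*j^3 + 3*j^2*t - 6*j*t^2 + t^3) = (-56*j^2 - j*t + t^2)/(10*j^2 - 7*j*t + t^2)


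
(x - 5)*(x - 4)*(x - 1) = x^3 - 10*x^2 + 29*x - 20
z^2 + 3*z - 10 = (z - 2)*(z + 5)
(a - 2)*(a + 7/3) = a^2 + a/3 - 14/3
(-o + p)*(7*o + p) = -7*o^2 + 6*o*p + p^2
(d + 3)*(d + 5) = d^2 + 8*d + 15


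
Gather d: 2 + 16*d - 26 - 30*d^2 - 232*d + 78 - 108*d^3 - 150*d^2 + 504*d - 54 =-108*d^3 - 180*d^2 + 288*d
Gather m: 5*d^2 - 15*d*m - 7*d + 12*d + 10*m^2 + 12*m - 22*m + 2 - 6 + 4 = 5*d^2 + 5*d + 10*m^2 + m*(-15*d - 10)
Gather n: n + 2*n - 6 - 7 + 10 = 3*n - 3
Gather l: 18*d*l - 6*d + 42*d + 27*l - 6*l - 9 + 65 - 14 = 36*d + l*(18*d + 21) + 42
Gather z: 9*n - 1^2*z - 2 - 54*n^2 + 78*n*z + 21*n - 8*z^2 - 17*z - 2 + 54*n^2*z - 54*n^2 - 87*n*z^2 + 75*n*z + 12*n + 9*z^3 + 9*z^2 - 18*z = -108*n^2 + 42*n + 9*z^3 + z^2*(1 - 87*n) + z*(54*n^2 + 153*n - 36) - 4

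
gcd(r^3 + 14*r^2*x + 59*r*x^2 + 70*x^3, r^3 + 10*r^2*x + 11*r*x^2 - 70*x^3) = r^2 + 12*r*x + 35*x^2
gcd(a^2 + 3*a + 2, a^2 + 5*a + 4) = a + 1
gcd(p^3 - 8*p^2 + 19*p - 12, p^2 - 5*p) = 1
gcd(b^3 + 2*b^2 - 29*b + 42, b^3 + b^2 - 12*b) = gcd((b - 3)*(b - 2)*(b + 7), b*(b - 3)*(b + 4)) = b - 3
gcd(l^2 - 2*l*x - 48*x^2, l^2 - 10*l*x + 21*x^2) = 1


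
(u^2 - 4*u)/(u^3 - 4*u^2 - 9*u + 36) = u/(u^2 - 9)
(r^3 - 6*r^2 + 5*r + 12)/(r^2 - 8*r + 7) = (r^3 - 6*r^2 + 5*r + 12)/(r^2 - 8*r + 7)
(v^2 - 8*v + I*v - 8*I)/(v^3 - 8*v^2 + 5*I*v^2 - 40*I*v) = (v + I)/(v*(v + 5*I))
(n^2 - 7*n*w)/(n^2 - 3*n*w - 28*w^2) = n/(n + 4*w)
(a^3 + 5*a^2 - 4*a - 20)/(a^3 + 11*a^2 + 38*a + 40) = (a - 2)/(a + 4)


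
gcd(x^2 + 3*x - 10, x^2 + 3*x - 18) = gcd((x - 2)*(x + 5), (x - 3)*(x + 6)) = 1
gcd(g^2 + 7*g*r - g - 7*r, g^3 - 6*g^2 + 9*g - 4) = g - 1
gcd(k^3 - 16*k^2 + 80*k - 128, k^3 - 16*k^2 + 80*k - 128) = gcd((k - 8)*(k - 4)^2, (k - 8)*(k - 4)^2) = k^3 - 16*k^2 + 80*k - 128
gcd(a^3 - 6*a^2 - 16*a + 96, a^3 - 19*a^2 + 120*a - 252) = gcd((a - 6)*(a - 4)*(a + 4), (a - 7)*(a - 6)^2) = a - 6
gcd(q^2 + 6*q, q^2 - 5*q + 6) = 1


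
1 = 1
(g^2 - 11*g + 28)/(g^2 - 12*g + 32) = (g - 7)/(g - 8)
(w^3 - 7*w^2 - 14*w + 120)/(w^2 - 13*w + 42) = (w^2 - w - 20)/(w - 7)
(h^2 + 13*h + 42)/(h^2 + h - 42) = (h + 6)/(h - 6)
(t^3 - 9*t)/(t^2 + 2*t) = (t^2 - 9)/(t + 2)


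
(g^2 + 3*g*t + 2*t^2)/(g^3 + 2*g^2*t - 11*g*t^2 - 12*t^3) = (-g - 2*t)/(-g^2 - g*t + 12*t^2)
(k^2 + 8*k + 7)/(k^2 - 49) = (k + 1)/(k - 7)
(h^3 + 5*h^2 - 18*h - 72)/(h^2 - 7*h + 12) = (h^2 + 9*h + 18)/(h - 3)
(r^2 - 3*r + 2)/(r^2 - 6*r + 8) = (r - 1)/(r - 4)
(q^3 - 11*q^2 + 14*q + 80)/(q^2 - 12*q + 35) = (q^2 - 6*q - 16)/(q - 7)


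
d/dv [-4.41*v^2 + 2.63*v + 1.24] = 2.63 - 8.82*v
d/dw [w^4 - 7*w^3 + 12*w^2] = w*(4*w^2 - 21*w + 24)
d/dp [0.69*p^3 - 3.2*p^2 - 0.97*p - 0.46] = 2.07*p^2 - 6.4*p - 0.97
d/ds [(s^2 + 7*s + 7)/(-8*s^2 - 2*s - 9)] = (54*s^2 + 94*s - 49)/(64*s^4 + 32*s^3 + 148*s^2 + 36*s + 81)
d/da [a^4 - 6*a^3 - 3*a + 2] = 4*a^3 - 18*a^2 - 3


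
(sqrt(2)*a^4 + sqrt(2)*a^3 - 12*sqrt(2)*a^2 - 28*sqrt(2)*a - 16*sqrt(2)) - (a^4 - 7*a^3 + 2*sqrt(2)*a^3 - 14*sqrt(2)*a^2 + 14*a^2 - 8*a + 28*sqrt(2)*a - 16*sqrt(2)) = -a^4 + sqrt(2)*a^4 - sqrt(2)*a^3 + 7*a^3 - 14*a^2 + 2*sqrt(2)*a^2 - 56*sqrt(2)*a + 8*a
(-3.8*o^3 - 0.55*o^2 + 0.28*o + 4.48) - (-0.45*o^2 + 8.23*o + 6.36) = -3.8*o^3 - 0.1*o^2 - 7.95*o - 1.88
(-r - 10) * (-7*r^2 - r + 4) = 7*r^3 + 71*r^2 + 6*r - 40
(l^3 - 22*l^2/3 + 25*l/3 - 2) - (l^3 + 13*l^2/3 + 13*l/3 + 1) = -35*l^2/3 + 4*l - 3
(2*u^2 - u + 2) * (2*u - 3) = 4*u^3 - 8*u^2 + 7*u - 6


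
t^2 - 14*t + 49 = (t - 7)^2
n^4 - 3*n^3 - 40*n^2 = n^2*(n - 8)*(n + 5)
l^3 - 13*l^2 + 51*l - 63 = (l - 7)*(l - 3)^2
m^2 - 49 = (m - 7)*(m + 7)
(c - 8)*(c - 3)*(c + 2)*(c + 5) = c^4 - 4*c^3 - 43*c^2 + 58*c + 240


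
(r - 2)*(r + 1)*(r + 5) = r^3 + 4*r^2 - 7*r - 10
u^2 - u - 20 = (u - 5)*(u + 4)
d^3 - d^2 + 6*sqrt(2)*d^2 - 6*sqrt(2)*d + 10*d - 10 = (d - 1)*(d + sqrt(2))*(d + 5*sqrt(2))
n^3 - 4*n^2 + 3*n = n*(n - 3)*(n - 1)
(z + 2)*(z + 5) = z^2 + 7*z + 10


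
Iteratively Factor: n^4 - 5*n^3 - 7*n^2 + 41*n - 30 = (n - 1)*(n^3 - 4*n^2 - 11*n + 30) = (n - 5)*(n - 1)*(n^2 + n - 6) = (n - 5)*(n - 1)*(n + 3)*(n - 2)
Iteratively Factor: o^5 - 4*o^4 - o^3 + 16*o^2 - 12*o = (o - 2)*(o^4 - 2*o^3 - 5*o^2 + 6*o) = (o - 2)*(o + 2)*(o^3 - 4*o^2 + 3*o) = (o - 2)*(o - 1)*(o + 2)*(o^2 - 3*o) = (o - 3)*(o - 2)*(o - 1)*(o + 2)*(o)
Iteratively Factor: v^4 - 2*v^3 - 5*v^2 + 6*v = (v - 3)*(v^3 + v^2 - 2*v) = v*(v - 3)*(v^2 + v - 2) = v*(v - 3)*(v - 1)*(v + 2)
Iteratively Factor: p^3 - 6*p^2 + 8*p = (p - 2)*(p^2 - 4*p) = p*(p - 2)*(p - 4)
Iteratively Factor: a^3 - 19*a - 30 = (a - 5)*(a^2 + 5*a + 6) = (a - 5)*(a + 3)*(a + 2)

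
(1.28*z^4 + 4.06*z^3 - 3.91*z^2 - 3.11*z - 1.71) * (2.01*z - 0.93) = 2.5728*z^5 + 6.9702*z^4 - 11.6349*z^3 - 2.6148*z^2 - 0.5448*z + 1.5903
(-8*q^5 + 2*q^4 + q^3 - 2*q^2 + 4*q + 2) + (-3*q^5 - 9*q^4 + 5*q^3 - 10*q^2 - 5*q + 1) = -11*q^5 - 7*q^4 + 6*q^3 - 12*q^2 - q + 3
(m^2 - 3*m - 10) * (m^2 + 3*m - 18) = m^4 - 37*m^2 + 24*m + 180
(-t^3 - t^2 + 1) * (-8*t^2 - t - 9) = 8*t^5 + 9*t^4 + 10*t^3 + t^2 - t - 9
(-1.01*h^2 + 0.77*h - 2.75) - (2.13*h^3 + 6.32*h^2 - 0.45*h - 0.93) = -2.13*h^3 - 7.33*h^2 + 1.22*h - 1.82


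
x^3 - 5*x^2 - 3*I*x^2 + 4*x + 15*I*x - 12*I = (x - 4)*(x - 1)*(x - 3*I)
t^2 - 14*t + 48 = (t - 8)*(t - 6)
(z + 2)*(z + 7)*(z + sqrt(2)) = z^3 + sqrt(2)*z^2 + 9*z^2 + 9*sqrt(2)*z + 14*z + 14*sqrt(2)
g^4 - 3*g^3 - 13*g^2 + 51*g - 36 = (g - 3)^2*(g - 1)*(g + 4)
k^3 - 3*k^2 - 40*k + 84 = (k - 7)*(k - 2)*(k + 6)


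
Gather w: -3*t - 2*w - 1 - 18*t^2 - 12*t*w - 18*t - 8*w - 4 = -18*t^2 - 21*t + w*(-12*t - 10) - 5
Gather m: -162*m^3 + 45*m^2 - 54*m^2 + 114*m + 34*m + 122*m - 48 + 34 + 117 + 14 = -162*m^3 - 9*m^2 + 270*m + 117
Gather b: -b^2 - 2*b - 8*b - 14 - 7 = -b^2 - 10*b - 21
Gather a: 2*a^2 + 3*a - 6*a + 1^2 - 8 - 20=2*a^2 - 3*a - 27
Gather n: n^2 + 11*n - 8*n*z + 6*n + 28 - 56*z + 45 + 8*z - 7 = n^2 + n*(17 - 8*z) - 48*z + 66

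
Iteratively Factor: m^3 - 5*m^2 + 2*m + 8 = (m - 2)*(m^2 - 3*m - 4) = (m - 2)*(m + 1)*(m - 4)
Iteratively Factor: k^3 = (k)*(k^2) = k^2*(k)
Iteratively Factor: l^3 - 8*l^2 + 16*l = (l - 4)*(l^2 - 4*l) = l*(l - 4)*(l - 4)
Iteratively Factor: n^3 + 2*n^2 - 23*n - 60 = (n + 4)*(n^2 - 2*n - 15) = (n - 5)*(n + 4)*(n + 3)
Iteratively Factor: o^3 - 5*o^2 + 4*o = (o - 4)*(o^2 - o) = o*(o - 4)*(o - 1)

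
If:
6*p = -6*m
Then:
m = -p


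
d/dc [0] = 0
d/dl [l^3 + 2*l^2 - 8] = l*(3*l + 4)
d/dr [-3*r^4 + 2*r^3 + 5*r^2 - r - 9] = -12*r^3 + 6*r^2 + 10*r - 1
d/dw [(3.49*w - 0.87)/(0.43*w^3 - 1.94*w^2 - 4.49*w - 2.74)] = (-3.0014*w^3 + 7.8929*w^2 - 3.3756*w - 13.4689)/(0.1849*w^6 - 1.6684*w^5 - 0.0978000000000003*w^4 + 15.0648*w^3 + 30.7913*w^2 + 24.6052*w + 7.5076)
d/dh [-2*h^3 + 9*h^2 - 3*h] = -6*h^2 + 18*h - 3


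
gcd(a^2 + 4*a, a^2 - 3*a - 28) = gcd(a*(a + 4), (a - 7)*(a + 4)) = a + 4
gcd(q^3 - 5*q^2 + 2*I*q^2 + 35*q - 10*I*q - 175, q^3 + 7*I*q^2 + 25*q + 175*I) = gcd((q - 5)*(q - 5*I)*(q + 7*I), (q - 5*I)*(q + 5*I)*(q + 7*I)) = q^2 + 2*I*q + 35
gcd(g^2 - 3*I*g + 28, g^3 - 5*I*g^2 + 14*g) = g - 7*I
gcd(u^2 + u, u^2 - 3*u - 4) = u + 1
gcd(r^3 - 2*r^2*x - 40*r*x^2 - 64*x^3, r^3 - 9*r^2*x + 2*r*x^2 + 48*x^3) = -r^2 + 6*r*x + 16*x^2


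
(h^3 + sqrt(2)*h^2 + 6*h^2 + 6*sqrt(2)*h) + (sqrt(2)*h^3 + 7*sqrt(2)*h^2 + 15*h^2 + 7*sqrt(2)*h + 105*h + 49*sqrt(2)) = h^3 + sqrt(2)*h^3 + 8*sqrt(2)*h^2 + 21*h^2 + 13*sqrt(2)*h + 105*h + 49*sqrt(2)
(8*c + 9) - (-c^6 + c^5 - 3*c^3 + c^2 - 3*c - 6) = c^6 - c^5 + 3*c^3 - c^2 + 11*c + 15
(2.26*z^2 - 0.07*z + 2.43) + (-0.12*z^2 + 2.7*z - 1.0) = 2.14*z^2 + 2.63*z + 1.43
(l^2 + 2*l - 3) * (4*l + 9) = 4*l^3 + 17*l^2 + 6*l - 27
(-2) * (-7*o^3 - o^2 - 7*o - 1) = 14*o^3 + 2*o^2 + 14*o + 2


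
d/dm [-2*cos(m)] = 2*sin(m)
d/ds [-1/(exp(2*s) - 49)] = 2*exp(2*s)/(exp(2*s) - 49)^2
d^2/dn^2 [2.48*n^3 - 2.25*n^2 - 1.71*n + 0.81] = 14.88*n - 4.5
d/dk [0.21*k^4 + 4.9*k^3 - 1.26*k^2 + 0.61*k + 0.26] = 0.84*k^3 + 14.7*k^2 - 2.52*k + 0.61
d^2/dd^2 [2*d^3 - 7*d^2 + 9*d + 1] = 12*d - 14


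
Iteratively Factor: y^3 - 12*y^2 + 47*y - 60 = (y - 4)*(y^2 - 8*y + 15) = (y - 4)*(y - 3)*(y - 5)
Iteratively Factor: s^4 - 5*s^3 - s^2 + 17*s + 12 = (s - 3)*(s^3 - 2*s^2 - 7*s - 4) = (s - 3)*(s + 1)*(s^2 - 3*s - 4) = (s - 3)*(s + 1)^2*(s - 4)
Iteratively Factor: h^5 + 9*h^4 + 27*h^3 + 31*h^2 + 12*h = (h + 3)*(h^4 + 6*h^3 + 9*h^2 + 4*h) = (h + 1)*(h + 3)*(h^3 + 5*h^2 + 4*h) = (h + 1)^2*(h + 3)*(h^2 + 4*h) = (h + 1)^2*(h + 3)*(h + 4)*(h)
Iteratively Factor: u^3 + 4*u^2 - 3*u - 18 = (u + 3)*(u^2 + u - 6) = (u + 3)^2*(u - 2)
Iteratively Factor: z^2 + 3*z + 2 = (z + 2)*(z + 1)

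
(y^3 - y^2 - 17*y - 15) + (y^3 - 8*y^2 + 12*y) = 2*y^3 - 9*y^2 - 5*y - 15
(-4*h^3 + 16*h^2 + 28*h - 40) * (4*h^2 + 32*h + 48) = -16*h^5 - 64*h^4 + 432*h^3 + 1504*h^2 + 64*h - 1920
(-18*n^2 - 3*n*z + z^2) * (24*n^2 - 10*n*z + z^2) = -432*n^4 + 108*n^3*z + 36*n^2*z^2 - 13*n*z^3 + z^4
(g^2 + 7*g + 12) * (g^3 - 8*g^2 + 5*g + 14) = g^5 - g^4 - 39*g^3 - 47*g^2 + 158*g + 168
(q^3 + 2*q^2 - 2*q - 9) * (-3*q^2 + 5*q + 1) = -3*q^5 - q^4 + 17*q^3 + 19*q^2 - 47*q - 9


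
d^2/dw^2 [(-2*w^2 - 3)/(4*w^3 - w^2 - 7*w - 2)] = 2*(-32*w^6 - 456*w^4 - 2*w^3 + 255*w^2 - 135*w - 149)/(64*w^9 - 48*w^8 - 324*w^7 + 71*w^6 + 615*w^5 + 183*w^4 - 379*w^3 - 306*w^2 - 84*w - 8)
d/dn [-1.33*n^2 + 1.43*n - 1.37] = 1.43 - 2.66*n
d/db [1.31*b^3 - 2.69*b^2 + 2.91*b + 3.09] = 3.93*b^2 - 5.38*b + 2.91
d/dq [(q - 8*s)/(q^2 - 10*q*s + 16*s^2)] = -1/(q^2 - 4*q*s + 4*s^2)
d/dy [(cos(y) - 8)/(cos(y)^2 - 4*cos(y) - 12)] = (cos(y)^2 - 16*cos(y) + 44)*sin(y)/(sin(y)^2 + 4*cos(y) + 11)^2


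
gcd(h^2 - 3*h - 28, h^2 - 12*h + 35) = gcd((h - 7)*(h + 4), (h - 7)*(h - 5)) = h - 7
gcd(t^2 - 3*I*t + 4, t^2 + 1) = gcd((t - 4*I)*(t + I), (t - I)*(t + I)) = t + I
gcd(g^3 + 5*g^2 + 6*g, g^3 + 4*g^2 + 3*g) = g^2 + 3*g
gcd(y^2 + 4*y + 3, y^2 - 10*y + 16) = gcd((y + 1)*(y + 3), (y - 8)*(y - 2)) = 1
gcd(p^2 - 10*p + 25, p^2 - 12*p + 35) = p - 5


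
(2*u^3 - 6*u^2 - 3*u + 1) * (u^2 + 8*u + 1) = 2*u^5 + 10*u^4 - 49*u^3 - 29*u^2 + 5*u + 1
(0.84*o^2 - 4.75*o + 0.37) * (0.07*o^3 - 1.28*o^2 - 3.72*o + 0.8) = 0.0588*o^5 - 1.4077*o^4 + 2.9811*o^3 + 17.8684*o^2 - 5.1764*o + 0.296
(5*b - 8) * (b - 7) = 5*b^2 - 43*b + 56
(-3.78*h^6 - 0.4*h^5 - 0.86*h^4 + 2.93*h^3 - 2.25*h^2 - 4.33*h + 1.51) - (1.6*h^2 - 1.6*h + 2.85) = -3.78*h^6 - 0.4*h^5 - 0.86*h^4 + 2.93*h^3 - 3.85*h^2 - 2.73*h - 1.34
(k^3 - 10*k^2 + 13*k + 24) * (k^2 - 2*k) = k^5 - 12*k^4 + 33*k^3 - 2*k^2 - 48*k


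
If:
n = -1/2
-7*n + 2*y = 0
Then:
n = -1/2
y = -7/4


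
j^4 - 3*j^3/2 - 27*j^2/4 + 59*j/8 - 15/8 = (j - 3)*(j - 1/2)^2*(j + 5/2)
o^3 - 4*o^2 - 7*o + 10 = (o - 5)*(o - 1)*(o + 2)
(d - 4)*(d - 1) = d^2 - 5*d + 4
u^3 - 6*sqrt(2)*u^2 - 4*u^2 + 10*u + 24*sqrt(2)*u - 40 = (u - 4)*(u - 5*sqrt(2))*(u - sqrt(2))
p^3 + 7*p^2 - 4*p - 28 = (p - 2)*(p + 2)*(p + 7)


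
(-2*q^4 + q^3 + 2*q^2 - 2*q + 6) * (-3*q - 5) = 6*q^5 + 7*q^4 - 11*q^3 - 4*q^2 - 8*q - 30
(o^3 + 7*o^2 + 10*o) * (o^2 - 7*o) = o^5 - 39*o^3 - 70*o^2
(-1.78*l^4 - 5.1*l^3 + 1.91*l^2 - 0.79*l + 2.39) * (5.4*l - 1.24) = -9.612*l^5 - 25.3328*l^4 + 16.638*l^3 - 6.6344*l^2 + 13.8856*l - 2.9636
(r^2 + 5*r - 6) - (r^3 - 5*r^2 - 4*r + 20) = -r^3 + 6*r^2 + 9*r - 26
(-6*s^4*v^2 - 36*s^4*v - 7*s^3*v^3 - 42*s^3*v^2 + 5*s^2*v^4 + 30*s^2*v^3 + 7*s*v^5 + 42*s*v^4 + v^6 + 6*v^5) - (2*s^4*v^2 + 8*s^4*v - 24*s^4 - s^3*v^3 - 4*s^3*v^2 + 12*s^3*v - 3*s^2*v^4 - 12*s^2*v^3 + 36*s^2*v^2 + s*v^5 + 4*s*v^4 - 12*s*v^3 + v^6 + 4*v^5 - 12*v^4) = -8*s^4*v^2 - 44*s^4*v + 24*s^4 - 6*s^3*v^3 - 38*s^3*v^2 - 12*s^3*v + 8*s^2*v^4 + 42*s^2*v^3 - 36*s^2*v^2 + 6*s*v^5 + 38*s*v^4 + 12*s*v^3 + 2*v^5 + 12*v^4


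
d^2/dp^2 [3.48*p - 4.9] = 0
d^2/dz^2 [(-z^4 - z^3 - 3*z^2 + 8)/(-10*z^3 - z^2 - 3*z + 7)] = 2*(261*z^6 + 129*z^5 - 4644*z^4 + 669*z^3 - 450*z^2 - 1605*z + 19)/(1000*z^9 + 300*z^8 + 930*z^7 - 1919*z^6 - 141*z^5 - 1254*z^4 + 1371*z^3 - 42*z^2 + 441*z - 343)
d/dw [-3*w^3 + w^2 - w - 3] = -9*w^2 + 2*w - 1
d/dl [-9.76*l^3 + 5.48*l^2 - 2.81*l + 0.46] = -29.28*l^2 + 10.96*l - 2.81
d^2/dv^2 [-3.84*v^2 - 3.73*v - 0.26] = -7.68000000000000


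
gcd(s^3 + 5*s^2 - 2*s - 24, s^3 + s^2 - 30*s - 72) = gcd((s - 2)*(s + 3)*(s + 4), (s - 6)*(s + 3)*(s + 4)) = s^2 + 7*s + 12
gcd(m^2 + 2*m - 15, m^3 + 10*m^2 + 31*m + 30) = m + 5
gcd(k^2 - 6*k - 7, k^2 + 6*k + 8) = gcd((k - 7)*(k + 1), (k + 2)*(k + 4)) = 1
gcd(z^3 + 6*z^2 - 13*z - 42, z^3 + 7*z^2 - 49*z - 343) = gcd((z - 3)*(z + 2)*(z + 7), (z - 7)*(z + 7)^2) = z + 7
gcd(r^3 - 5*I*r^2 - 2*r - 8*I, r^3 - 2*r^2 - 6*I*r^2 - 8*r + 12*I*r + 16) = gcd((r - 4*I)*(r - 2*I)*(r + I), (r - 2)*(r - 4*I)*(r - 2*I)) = r^2 - 6*I*r - 8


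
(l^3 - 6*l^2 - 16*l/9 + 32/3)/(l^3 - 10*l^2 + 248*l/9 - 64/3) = (3*l + 4)/(3*l - 8)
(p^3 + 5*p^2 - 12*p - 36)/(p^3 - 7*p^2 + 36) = (p + 6)/(p - 6)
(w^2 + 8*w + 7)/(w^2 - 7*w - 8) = (w + 7)/(w - 8)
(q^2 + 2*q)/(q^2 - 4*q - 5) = q*(q + 2)/(q^2 - 4*q - 5)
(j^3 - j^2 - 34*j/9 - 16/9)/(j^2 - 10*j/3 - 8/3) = (3*j^2 - 5*j - 8)/(3*(j - 4))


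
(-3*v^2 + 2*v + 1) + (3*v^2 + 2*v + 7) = 4*v + 8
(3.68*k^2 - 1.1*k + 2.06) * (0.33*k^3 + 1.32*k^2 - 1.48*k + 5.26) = 1.2144*k^5 + 4.4946*k^4 - 6.2186*k^3 + 23.704*k^2 - 8.8348*k + 10.8356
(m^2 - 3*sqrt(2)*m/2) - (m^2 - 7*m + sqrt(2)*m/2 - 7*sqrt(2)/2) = -2*sqrt(2)*m + 7*m + 7*sqrt(2)/2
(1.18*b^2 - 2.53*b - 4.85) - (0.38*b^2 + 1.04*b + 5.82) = 0.8*b^2 - 3.57*b - 10.67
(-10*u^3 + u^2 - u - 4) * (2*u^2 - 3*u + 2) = -20*u^5 + 32*u^4 - 25*u^3 - 3*u^2 + 10*u - 8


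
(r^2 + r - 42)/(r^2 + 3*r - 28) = (r - 6)/(r - 4)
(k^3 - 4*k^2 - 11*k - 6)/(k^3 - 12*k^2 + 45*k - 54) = (k^2 + 2*k + 1)/(k^2 - 6*k + 9)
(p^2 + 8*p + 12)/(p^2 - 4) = (p + 6)/(p - 2)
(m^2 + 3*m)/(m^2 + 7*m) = (m + 3)/(m + 7)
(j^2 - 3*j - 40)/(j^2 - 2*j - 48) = (j + 5)/(j + 6)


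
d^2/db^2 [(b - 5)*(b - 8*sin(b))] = 2*(4*b - 20)*sin(b) - 16*cos(b) + 2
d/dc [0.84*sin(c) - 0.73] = 0.84*cos(c)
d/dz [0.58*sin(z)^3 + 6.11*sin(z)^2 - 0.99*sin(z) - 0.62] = (1.74*sin(z)^2 + 12.22*sin(z) - 0.99)*cos(z)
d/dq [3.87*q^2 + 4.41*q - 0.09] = 7.74*q + 4.41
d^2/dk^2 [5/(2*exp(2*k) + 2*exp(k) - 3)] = 10*(4*(2*exp(k) + 1)^2*exp(k) - (4*exp(k) + 1)*(2*exp(2*k) + 2*exp(k) - 3))*exp(k)/(2*exp(2*k) + 2*exp(k) - 3)^3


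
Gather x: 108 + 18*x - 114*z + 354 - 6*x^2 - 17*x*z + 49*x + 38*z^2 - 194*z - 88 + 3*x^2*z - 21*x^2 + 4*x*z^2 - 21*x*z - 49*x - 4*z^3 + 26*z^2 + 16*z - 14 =x^2*(3*z - 27) + x*(4*z^2 - 38*z + 18) - 4*z^3 + 64*z^2 - 292*z + 360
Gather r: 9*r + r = 10*r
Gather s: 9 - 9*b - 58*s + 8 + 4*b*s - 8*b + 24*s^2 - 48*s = -17*b + 24*s^2 + s*(4*b - 106) + 17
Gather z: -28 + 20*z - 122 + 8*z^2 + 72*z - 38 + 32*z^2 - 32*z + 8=40*z^2 + 60*z - 180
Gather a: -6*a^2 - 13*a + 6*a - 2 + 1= -6*a^2 - 7*a - 1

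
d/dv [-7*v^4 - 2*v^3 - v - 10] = -28*v^3 - 6*v^2 - 1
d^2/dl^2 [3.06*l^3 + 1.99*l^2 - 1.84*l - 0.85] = 18.36*l + 3.98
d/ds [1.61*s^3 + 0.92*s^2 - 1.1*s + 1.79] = 4.83*s^2 + 1.84*s - 1.1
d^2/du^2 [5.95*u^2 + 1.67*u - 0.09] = 11.9000000000000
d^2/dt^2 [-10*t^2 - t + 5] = -20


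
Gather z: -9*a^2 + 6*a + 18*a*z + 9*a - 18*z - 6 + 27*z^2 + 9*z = -9*a^2 + 15*a + 27*z^2 + z*(18*a - 9) - 6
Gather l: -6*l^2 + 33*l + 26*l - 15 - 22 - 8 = -6*l^2 + 59*l - 45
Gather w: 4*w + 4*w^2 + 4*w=4*w^2 + 8*w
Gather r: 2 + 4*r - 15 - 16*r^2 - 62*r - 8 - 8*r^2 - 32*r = -24*r^2 - 90*r - 21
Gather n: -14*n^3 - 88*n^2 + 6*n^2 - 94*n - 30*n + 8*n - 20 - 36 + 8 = -14*n^3 - 82*n^2 - 116*n - 48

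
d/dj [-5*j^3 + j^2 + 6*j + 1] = -15*j^2 + 2*j + 6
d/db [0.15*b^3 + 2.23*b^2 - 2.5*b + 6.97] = 0.45*b^2 + 4.46*b - 2.5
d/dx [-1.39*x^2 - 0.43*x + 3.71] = -2.78*x - 0.43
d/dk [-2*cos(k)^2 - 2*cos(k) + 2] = 2*sin(k) + 2*sin(2*k)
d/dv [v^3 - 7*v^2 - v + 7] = 3*v^2 - 14*v - 1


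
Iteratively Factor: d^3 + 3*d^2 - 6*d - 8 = (d + 1)*(d^2 + 2*d - 8) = (d + 1)*(d + 4)*(d - 2)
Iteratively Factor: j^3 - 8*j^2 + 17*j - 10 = (j - 2)*(j^2 - 6*j + 5) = (j - 2)*(j - 1)*(j - 5)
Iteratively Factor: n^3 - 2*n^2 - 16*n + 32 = (n + 4)*(n^2 - 6*n + 8) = (n - 2)*(n + 4)*(n - 4)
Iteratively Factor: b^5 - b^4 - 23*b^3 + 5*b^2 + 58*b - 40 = (b - 5)*(b^4 + 4*b^3 - 3*b^2 - 10*b + 8) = (b - 5)*(b + 2)*(b^3 + 2*b^2 - 7*b + 4) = (b - 5)*(b - 1)*(b + 2)*(b^2 + 3*b - 4) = (b - 5)*(b - 1)*(b + 2)*(b + 4)*(b - 1)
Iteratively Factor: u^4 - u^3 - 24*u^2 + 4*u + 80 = (u + 4)*(u^3 - 5*u^2 - 4*u + 20) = (u - 5)*(u + 4)*(u^2 - 4) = (u - 5)*(u + 2)*(u + 4)*(u - 2)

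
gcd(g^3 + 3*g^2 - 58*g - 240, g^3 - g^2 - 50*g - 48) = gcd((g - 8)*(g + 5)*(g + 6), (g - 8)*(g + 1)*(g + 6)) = g^2 - 2*g - 48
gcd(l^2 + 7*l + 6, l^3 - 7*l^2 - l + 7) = l + 1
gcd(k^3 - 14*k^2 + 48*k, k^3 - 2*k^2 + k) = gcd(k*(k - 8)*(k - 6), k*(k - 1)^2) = k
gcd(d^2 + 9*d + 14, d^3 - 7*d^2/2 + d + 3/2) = 1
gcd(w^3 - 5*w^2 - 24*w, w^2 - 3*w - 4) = 1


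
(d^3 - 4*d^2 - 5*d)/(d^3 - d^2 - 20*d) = (d + 1)/(d + 4)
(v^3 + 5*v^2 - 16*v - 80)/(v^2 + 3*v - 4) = (v^2 + v - 20)/(v - 1)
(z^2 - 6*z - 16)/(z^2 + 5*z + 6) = (z - 8)/(z + 3)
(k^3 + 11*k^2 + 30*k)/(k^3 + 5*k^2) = (k + 6)/k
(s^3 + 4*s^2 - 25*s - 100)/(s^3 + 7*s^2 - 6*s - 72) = (s^2 - 25)/(s^2 + 3*s - 18)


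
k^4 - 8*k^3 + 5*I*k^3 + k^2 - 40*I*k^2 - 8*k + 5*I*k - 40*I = (k - 8)*(k - I)*(k + I)*(k + 5*I)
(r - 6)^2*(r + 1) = r^3 - 11*r^2 + 24*r + 36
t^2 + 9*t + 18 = (t + 3)*(t + 6)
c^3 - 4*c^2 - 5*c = c*(c - 5)*(c + 1)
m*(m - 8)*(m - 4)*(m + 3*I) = m^4 - 12*m^3 + 3*I*m^3 + 32*m^2 - 36*I*m^2 + 96*I*m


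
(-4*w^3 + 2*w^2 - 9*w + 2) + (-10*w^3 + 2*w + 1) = -14*w^3 + 2*w^2 - 7*w + 3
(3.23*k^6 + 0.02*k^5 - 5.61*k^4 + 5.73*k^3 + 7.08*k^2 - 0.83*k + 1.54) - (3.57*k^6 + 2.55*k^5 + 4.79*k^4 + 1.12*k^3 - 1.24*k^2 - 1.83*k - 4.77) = -0.34*k^6 - 2.53*k^5 - 10.4*k^4 + 4.61*k^3 + 8.32*k^2 + 1.0*k + 6.31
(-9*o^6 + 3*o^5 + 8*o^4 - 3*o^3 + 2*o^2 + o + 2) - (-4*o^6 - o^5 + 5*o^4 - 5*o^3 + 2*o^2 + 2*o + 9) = -5*o^6 + 4*o^5 + 3*o^4 + 2*o^3 - o - 7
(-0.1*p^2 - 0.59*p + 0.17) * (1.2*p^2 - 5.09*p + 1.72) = -0.12*p^4 - 0.199*p^3 + 3.0351*p^2 - 1.8801*p + 0.2924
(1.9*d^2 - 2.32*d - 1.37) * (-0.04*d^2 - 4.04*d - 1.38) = -0.076*d^4 - 7.5832*d^3 + 6.8056*d^2 + 8.7364*d + 1.8906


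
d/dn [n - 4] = 1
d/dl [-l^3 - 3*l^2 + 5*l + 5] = -3*l^2 - 6*l + 5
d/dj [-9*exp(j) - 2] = -9*exp(j)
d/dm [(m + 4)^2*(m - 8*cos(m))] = (m + 4)*(2*m + (m + 4)*(8*sin(m) + 1) - 16*cos(m))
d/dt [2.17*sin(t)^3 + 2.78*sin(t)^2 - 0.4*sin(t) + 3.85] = (6.51*sin(t)^2 + 5.56*sin(t) - 0.4)*cos(t)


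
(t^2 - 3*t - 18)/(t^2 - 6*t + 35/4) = 4*(t^2 - 3*t - 18)/(4*t^2 - 24*t + 35)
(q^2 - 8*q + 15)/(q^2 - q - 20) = (q - 3)/(q + 4)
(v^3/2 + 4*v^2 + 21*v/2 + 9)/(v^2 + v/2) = (v^3 + 8*v^2 + 21*v + 18)/(v*(2*v + 1))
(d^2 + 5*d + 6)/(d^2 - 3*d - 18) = (d + 2)/(d - 6)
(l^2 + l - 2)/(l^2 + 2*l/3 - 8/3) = 3*(l - 1)/(3*l - 4)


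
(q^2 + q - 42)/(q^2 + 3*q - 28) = (q - 6)/(q - 4)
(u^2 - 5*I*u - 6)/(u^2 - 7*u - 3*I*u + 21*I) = (u - 2*I)/(u - 7)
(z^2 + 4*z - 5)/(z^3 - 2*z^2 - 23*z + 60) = (z - 1)/(z^2 - 7*z + 12)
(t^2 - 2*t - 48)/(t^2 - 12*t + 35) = (t^2 - 2*t - 48)/(t^2 - 12*t + 35)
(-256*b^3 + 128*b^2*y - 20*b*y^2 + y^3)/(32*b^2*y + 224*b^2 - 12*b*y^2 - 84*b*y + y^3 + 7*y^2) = (-8*b + y)/(y + 7)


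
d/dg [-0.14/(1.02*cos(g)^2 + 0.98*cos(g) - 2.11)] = -(0.2856*cos(g) + 0.1372)*sin(g)/(1.02*cos(g)^2 + 0.98*cos(g) - 2.11)^2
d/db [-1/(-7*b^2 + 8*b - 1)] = 2*(4 - 7*b)/(7*b^2 - 8*b + 1)^2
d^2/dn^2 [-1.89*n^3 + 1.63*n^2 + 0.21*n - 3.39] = 3.26 - 11.34*n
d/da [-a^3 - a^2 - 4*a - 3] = -3*a^2 - 2*a - 4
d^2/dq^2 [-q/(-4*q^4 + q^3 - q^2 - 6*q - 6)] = 2*(q*(16*q^3 - 3*q^2 + 2*q + 6)^2 + (-16*q^3 + 3*q^2 - q*(24*q^2 - 3*q + 1) - 2*q - 6)*(4*q^4 - q^3 + q^2 + 6*q + 6))/(4*q^4 - q^3 + q^2 + 6*q + 6)^3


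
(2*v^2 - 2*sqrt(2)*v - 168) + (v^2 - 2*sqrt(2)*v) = 3*v^2 - 4*sqrt(2)*v - 168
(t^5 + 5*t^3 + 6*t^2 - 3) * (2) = 2*t^5 + 10*t^3 + 12*t^2 - 6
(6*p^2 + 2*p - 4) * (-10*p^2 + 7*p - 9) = -60*p^4 + 22*p^3 - 46*p + 36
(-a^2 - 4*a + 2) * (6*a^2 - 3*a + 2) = -6*a^4 - 21*a^3 + 22*a^2 - 14*a + 4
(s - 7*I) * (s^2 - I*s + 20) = s^3 - 8*I*s^2 + 13*s - 140*I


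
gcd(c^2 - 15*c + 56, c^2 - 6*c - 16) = c - 8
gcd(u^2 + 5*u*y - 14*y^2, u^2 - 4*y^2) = -u + 2*y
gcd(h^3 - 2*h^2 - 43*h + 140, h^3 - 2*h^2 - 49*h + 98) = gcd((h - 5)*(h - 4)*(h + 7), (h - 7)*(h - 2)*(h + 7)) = h + 7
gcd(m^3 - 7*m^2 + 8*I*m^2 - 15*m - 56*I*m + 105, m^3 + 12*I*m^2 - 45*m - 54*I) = m + 3*I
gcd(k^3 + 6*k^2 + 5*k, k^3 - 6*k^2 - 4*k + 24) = 1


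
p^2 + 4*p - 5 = (p - 1)*(p + 5)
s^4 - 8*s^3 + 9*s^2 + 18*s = s*(s - 6)*(s - 3)*(s + 1)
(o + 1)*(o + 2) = o^2 + 3*o + 2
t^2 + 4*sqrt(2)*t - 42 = (t - 3*sqrt(2))*(t + 7*sqrt(2))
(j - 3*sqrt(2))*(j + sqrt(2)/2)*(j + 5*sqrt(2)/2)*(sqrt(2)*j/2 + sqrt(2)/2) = sqrt(2)*j^4/2 + sqrt(2)*j^3/2 - 31*sqrt(2)*j^2/4 - 31*sqrt(2)*j/4 - 15*j/2 - 15/2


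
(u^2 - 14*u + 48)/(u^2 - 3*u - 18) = (u - 8)/(u + 3)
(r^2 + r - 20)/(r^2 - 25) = (r - 4)/(r - 5)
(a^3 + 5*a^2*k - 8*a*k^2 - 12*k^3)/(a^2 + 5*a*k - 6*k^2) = (a^2 - a*k - 2*k^2)/(a - k)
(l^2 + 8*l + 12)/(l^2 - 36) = (l + 2)/(l - 6)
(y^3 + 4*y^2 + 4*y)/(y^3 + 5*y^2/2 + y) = 2*(y + 2)/(2*y + 1)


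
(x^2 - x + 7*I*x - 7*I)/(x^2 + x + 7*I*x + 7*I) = (x - 1)/(x + 1)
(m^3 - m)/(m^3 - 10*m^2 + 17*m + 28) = m*(m - 1)/(m^2 - 11*m + 28)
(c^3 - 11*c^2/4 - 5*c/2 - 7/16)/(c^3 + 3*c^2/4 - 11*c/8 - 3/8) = (4*c^2 - 12*c - 7)/(2*(2*c^2 + c - 3))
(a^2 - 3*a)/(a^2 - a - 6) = a/(a + 2)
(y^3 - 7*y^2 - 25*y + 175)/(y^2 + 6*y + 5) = (y^2 - 12*y + 35)/(y + 1)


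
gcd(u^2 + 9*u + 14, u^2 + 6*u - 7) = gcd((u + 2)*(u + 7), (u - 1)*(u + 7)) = u + 7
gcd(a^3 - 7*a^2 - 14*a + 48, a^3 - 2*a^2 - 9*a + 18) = a^2 + a - 6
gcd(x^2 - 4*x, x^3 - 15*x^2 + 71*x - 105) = 1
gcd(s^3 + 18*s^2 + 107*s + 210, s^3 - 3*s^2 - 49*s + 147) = s + 7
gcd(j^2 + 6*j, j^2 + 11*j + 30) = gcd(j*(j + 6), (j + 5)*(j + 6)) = j + 6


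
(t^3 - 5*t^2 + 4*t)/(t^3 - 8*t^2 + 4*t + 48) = t*(t - 1)/(t^2 - 4*t - 12)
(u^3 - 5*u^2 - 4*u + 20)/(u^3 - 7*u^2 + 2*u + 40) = (u - 2)/(u - 4)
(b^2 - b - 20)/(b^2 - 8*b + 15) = (b + 4)/(b - 3)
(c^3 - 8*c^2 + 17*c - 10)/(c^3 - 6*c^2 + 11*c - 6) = (c - 5)/(c - 3)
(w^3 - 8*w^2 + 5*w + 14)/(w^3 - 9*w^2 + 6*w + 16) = (w - 7)/(w - 8)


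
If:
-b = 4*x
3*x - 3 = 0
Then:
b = -4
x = 1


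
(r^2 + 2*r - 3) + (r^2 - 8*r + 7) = 2*r^2 - 6*r + 4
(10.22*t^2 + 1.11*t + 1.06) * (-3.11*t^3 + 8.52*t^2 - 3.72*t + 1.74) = -31.7842*t^5 + 83.6223*t^4 - 31.8578*t^3 + 22.6848*t^2 - 2.0118*t + 1.8444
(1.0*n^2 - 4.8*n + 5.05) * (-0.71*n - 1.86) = -0.71*n^3 + 1.548*n^2 + 5.3425*n - 9.393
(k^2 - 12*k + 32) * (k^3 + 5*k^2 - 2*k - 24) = k^5 - 7*k^4 - 30*k^3 + 160*k^2 + 224*k - 768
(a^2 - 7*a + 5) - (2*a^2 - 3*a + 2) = -a^2 - 4*a + 3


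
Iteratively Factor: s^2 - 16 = (s + 4)*(s - 4)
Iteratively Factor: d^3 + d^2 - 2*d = (d - 1)*(d^2 + 2*d) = d*(d - 1)*(d + 2)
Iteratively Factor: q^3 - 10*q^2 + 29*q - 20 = (q - 1)*(q^2 - 9*q + 20) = (q - 4)*(q - 1)*(q - 5)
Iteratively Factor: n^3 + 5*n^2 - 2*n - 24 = (n + 4)*(n^2 + n - 6) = (n + 3)*(n + 4)*(n - 2)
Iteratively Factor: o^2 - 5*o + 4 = (o - 4)*(o - 1)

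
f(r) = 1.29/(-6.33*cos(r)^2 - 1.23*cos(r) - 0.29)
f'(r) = 1.29*(-12.66*sin(r)*cos(r) - 1.23*sin(r))/(-6.33*cos(r)^2 - 1.23*cos(r) - 0.29)^2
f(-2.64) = -0.32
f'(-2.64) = -0.37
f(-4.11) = -0.79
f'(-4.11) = 2.39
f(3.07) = -0.24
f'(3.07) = 0.04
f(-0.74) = -0.28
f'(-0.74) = 0.43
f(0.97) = -0.43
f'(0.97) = -0.99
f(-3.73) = -0.35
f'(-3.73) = 0.50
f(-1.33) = -1.37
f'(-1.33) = 5.98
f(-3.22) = -0.24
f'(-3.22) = 0.04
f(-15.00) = -0.43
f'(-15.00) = -0.78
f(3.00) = -0.24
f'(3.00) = 0.07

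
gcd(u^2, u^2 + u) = u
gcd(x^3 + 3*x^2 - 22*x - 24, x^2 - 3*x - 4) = x^2 - 3*x - 4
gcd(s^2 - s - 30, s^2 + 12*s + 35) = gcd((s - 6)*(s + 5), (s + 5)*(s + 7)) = s + 5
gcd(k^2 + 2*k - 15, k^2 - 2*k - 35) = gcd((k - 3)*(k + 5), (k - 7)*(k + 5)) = k + 5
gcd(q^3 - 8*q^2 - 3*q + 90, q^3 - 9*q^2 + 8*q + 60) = q^2 - 11*q + 30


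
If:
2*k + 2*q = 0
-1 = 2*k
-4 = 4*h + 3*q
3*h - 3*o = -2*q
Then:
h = -11/8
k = -1/2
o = -25/24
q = 1/2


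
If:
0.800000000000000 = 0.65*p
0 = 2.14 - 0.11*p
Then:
No Solution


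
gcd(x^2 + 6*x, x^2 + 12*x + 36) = x + 6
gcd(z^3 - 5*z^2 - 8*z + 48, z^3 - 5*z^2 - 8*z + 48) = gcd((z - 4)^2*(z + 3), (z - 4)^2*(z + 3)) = z^3 - 5*z^2 - 8*z + 48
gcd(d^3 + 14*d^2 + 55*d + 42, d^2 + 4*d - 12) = d + 6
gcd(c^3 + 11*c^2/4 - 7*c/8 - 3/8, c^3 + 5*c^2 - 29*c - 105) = c + 3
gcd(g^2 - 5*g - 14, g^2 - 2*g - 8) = g + 2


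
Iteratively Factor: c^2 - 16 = (c - 4)*(c + 4)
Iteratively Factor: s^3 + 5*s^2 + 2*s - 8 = (s + 4)*(s^2 + s - 2) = (s + 2)*(s + 4)*(s - 1)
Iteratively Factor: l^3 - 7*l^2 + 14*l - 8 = (l - 4)*(l^2 - 3*l + 2) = (l - 4)*(l - 1)*(l - 2)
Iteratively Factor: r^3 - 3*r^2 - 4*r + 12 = (r - 3)*(r^2 - 4) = (r - 3)*(r + 2)*(r - 2)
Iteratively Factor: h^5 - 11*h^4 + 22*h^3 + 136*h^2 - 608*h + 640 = (h - 4)*(h^4 - 7*h^3 - 6*h^2 + 112*h - 160) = (h - 4)*(h - 2)*(h^3 - 5*h^2 - 16*h + 80) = (h - 4)*(h - 2)*(h + 4)*(h^2 - 9*h + 20) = (h - 5)*(h - 4)*(h - 2)*(h + 4)*(h - 4)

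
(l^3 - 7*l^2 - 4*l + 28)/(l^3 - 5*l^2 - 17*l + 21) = (l^2 - 4)/(l^2 + 2*l - 3)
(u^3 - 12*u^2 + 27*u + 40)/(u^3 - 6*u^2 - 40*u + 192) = (u^2 - 4*u - 5)/(u^2 + 2*u - 24)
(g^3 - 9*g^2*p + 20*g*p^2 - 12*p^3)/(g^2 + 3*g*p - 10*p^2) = (g^2 - 7*g*p + 6*p^2)/(g + 5*p)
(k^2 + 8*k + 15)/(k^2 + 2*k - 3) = (k + 5)/(k - 1)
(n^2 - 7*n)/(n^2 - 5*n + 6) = n*(n - 7)/(n^2 - 5*n + 6)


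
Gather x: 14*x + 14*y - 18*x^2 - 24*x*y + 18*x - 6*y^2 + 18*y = -18*x^2 + x*(32 - 24*y) - 6*y^2 + 32*y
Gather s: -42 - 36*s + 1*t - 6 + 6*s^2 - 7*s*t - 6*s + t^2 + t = 6*s^2 + s*(-7*t - 42) + t^2 + 2*t - 48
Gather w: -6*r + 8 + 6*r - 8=0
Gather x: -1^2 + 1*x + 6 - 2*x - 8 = -x - 3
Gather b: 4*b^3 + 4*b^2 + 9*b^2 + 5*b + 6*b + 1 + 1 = 4*b^3 + 13*b^2 + 11*b + 2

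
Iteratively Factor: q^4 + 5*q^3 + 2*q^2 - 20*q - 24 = (q - 2)*(q^3 + 7*q^2 + 16*q + 12) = (q - 2)*(q + 3)*(q^2 + 4*q + 4) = (q - 2)*(q + 2)*(q + 3)*(q + 2)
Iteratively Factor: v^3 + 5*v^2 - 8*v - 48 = (v + 4)*(v^2 + v - 12) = (v + 4)^2*(v - 3)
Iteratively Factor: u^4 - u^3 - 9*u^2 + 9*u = (u)*(u^3 - u^2 - 9*u + 9) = u*(u - 3)*(u^2 + 2*u - 3) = u*(u - 3)*(u - 1)*(u + 3)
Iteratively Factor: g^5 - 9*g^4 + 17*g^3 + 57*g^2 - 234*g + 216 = (g - 2)*(g^4 - 7*g^3 + 3*g^2 + 63*g - 108) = (g - 3)*(g - 2)*(g^3 - 4*g^2 - 9*g + 36) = (g - 3)*(g - 2)*(g + 3)*(g^2 - 7*g + 12) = (g - 4)*(g - 3)*(g - 2)*(g + 3)*(g - 3)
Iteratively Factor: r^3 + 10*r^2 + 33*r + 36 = (r + 3)*(r^2 + 7*r + 12) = (r + 3)^2*(r + 4)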